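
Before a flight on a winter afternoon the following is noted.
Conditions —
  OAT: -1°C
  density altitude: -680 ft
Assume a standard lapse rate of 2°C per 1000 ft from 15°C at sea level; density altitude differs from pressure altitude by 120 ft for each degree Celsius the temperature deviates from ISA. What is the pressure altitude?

DA = PA + 120 × (OAT − (15 − 2·PA/1000)) = PA + 120·OAT − 1800 + 0.24·PA = 1.24·PA + 120·OAT − 1800.
So 1.24·PA = -680 − 120 × (-1) + 1800 = 1240.
PA = 1240 / 1.24 = 1000 ft.

1000 ft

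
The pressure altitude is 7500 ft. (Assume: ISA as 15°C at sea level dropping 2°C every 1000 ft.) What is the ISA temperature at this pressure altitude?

0°C

ISA temperature = 15 − 2 × (7500/1000) = 15 − 15 = 0°C.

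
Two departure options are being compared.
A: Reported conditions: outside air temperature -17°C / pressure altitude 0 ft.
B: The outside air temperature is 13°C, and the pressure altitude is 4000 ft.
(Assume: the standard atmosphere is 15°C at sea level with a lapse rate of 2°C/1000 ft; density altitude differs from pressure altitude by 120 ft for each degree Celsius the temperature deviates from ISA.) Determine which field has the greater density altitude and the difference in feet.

A: ISA temp = 15°C, deviation -32°C, DA = 0 + 120 × (-32) = -3840 ft.
B: ISA temp = 7°C, deviation +6°C, DA = 4000 + 120 × 6 = 4720 ft.
B is higher by 4720 − (-3840) = 8560 ft.

B by 8560 ft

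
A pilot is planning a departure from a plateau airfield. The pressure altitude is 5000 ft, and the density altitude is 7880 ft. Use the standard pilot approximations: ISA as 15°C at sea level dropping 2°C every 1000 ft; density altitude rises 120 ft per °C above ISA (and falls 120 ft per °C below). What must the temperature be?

29°C

Density altitude − pressure altitude = 7880 − 5000 = +2880 ft.
At 120 ft/°C that is an ISA deviation of 2880/120 = +24°C.
ISA temperature at 5000 ft = 15 − 2 × (5000/1000) = 5°C.
OAT = ISA + deviation = 5 + (+24) = 29°C.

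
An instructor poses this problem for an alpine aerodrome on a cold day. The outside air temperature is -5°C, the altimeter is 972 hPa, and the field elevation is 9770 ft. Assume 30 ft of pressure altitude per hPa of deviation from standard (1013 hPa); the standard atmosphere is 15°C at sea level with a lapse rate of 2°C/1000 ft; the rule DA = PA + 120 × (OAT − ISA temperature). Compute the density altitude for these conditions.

11240 ft

Pressure altitude = 9770 + (1013 − 972) × 30 = 9770 + (+1230) = 11000 ft.
ISA temperature at 11000 ft = 15 − 2 × (11000/1000) = -7°C.
ISA deviation = -5 − (-7) = +2°C.
Density altitude = 11000 + 120 × (2) = 11240 ft.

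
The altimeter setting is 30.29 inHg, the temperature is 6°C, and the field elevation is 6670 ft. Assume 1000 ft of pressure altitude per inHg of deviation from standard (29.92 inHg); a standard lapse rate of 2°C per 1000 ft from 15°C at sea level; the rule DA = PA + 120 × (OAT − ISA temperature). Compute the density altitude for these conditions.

Pressure altitude = 6670 + (29.92 − 30.29) × 1000 = 6670 + (-370) = 6300 ft.
ISA temperature at 6300 ft = 15 − 2 × (6300/1000) = 2.4°C.
ISA deviation = 6 − 2.4 = +3.6°C.
Density altitude = 6300 + 120 × (3.6) = 6732 ft.

6732 ft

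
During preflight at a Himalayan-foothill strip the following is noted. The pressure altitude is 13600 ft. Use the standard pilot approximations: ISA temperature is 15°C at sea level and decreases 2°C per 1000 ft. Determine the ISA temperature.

-12.2°C

ISA temperature = 15 − 2 × (13600/1000) = 15 − 27.2 = -12.2°C.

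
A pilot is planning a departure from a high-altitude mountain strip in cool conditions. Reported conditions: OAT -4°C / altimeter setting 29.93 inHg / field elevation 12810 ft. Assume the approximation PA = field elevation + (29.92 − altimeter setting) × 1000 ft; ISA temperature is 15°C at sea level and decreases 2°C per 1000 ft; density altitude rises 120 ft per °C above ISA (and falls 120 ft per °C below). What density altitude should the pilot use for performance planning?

13592 ft

Pressure altitude = 12810 + (29.92 − 29.93) × 1000 = 12810 + (-10) = 12800 ft.
ISA temperature at 12800 ft = 15 − 2 × (12800/1000) = -10.6°C.
ISA deviation = -4 − (-10.6) = +6.6°C.
Density altitude = 12800 + 120 × (6.6) = 13592 ft.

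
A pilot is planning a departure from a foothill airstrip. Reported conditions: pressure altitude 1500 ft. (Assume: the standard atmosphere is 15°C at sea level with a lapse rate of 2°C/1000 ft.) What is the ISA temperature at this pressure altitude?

ISA temperature = 15 − 2 × (1500/1000) = 15 − 3 = 12°C.

12°C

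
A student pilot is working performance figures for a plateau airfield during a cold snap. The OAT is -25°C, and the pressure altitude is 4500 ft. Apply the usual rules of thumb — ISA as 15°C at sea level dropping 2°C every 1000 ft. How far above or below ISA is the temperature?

ISA-31°C

ISA temperature at 4500 ft = 15 − 2 × (4500/1000) = 6°C.
Deviation = OAT − ISA = -25 − 6 = -31°C.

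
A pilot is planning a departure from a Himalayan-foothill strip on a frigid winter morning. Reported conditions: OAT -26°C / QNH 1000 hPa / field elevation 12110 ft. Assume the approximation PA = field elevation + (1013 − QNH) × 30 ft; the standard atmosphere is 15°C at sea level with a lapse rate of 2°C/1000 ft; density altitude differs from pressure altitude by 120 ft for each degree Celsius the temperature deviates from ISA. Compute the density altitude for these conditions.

10580 ft

Pressure altitude = 12110 + (1013 − 1000) × 30 = 12110 + (+390) = 12500 ft.
ISA temperature at 12500 ft = 15 − 2 × (12500/1000) = -10°C.
ISA deviation = -26 − (-10) = -16°C.
Density altitude = 12500 + 120 × (-16) = 10580 ft.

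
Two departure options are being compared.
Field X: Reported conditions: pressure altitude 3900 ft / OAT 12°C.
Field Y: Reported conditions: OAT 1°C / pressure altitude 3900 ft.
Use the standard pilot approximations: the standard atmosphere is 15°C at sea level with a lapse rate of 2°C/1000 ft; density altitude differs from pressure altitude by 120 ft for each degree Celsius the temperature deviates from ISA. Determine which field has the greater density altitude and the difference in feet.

Field X: ISA temp = 7.2°C, deviation +4.8°C, DA = 3900 + 120 × 4.8 = 4476 ft.
Field Y: ISA temp = 7.2°C, deviation -6.2°C, DA = 3900 + 120 × (-6.2) = 3156 ft.
Field X is higher by 4476 − 3156 = 1320 ft.

Field X by 1320 ft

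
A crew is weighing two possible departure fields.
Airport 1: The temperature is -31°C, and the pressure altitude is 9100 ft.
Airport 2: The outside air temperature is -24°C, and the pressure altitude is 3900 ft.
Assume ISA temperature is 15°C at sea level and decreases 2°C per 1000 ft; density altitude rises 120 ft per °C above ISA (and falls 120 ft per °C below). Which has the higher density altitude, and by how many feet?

Airport 1: ISA temp = -3.2°C, deviation -27.8°C, DA = 9100 + 120 × (-27.8) = 5764 ft.
Airport 2: ISA temp = 7.2°C, deviation -31.2°C, DA = 3900 + 120 × (-31.2) = 156 ft.
Airport 1 is higher by 5764 − 156 = 5608 ft.

Airport 1 by 5608 ft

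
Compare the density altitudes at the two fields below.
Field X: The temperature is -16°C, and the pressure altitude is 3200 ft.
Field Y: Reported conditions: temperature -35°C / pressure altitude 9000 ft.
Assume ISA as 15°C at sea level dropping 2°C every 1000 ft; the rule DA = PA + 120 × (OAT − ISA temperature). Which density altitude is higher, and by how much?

Field Y by 4912 ft

Field X: ISA temp = 8.6°C, deviation -24.6°C, DA = 3200 + 120 × (-24.6) = 248 ft.
Field Y: ISA temp = -3°C, deviation -32°C, DA = 9000 + 120 × (-32) = 5160 ft.
Field Y is higher by 5160 − 248 = 4912 ft.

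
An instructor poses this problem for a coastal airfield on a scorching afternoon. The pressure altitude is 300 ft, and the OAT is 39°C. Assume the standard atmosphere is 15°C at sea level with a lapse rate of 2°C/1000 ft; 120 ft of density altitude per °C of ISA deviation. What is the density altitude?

3252 ft

ISA temperature at 300 ft = 15 − 2 × (300/1000) = 14.4°C.
ISA deviation = 39 − 14.4 = +24.6°C.
Density altitude = 300 + 120 × (24.6) = 300 + (+2952) = 3252 ft.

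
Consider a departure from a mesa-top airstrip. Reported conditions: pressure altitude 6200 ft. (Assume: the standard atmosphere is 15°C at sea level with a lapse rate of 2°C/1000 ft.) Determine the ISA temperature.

ISA temperature = 15 − 2 × (6200/1000) = 15 − 12.4 = 2.6°C.

2.6°C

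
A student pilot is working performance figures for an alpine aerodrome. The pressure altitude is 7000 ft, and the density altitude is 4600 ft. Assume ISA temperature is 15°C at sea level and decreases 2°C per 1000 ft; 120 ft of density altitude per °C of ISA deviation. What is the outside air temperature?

-19°C

Density altitude − pressure altitude = 4600 − 7000 = -2400 ft.
At 120 ft/°C that is an ISA deviation of -2400/120 = -20°C.
ISA temperature at 7000 ft = 15 − 2 × (7000/1000) = 1°C.
OAT = ISA + deviation = 1 + (-20) = -19°C.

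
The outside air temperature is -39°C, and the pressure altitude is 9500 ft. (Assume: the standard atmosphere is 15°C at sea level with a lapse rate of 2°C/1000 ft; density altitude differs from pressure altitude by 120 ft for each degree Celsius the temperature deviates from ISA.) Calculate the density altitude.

ISA temperature at 9500 ft = 15 − 2 × (9500/1000) = -4°C.
ISA deviation = -39 − (-4) = -35°C.
Density altitude = 9500 + 120 × (-35) = 9500 + (-4200) = 5300 ft.

5300 ft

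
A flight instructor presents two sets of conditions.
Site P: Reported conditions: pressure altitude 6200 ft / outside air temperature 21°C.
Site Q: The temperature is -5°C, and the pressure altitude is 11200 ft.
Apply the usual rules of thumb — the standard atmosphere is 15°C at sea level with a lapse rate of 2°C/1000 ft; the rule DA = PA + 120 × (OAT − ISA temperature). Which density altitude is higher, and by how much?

Site P: ISA temp = 2.6°C, deviation +18.4°C, DA = 6200 + 120 × 18.4 = 8408 ft.
Site Q: ISA temp = -7.4°C, deviation +2.4°C, DA = 11200 + 120 × 2.4 = 11488 ft.
Site Q is higher by 11488 − 8408 = 3080 ft.

Site Q by 3080 ft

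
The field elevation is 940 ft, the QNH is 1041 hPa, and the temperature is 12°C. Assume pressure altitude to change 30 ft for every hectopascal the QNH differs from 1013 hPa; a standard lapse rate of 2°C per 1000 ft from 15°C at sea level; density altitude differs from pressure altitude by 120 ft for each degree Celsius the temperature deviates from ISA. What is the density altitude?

Pressure altitude = 940 + (1013 − 1041) × 30 = 940 + (-840) = 100 ft.
ISA temperature at 100 ft = 15 − 2 × (100/1000) = 14.8°C.
ISA deviation = 12 − 14.8 = -2.8°C.
Density altitude = 100 + 120 × (-2.8) = -236 ft.

-236 ft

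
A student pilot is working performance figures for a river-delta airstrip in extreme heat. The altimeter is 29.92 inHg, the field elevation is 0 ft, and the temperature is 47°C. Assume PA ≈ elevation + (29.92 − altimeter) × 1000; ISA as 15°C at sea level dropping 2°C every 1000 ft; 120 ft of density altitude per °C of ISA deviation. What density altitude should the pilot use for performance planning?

Pressure altitude = 0 + (29.92 − 29.92) × 1000 = 0 + (0) = 0 ft.
ISA temperature at 0 ft = 15 − 2 × (0/1000) = 15°C.
ISA deviation = 47 − 15 = +32°C.
Density altitude = 0 + 120 × (32) = 3840 ft.

3840 ft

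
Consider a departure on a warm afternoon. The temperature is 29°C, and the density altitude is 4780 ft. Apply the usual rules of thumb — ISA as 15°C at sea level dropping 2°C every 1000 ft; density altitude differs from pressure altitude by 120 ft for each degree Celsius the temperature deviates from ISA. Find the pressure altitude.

2500 ft

DA = PA + 120 × (OAT − (15 − 2·PA/1000)) = PA + 120·OAT − 1800 + 0.24·PA = 1.24·PA + 120·OAT − 1800.
So 1.24·PA = 4780 − 120 × 29 + 1800 = 3100.
PA = 3100 / 1.24 = 2500 ft.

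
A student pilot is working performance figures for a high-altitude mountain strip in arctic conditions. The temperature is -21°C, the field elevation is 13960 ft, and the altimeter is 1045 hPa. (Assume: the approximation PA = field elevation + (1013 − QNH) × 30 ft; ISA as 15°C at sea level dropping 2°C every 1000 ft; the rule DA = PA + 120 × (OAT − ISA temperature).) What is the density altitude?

Pressure altitude = 13960 + (1013 − 1045) × 30 = 13960 + (-960) = 13000 ft.
ISA temperature at 13000 ft = 15 − 2 × (13000/1000) = -11°C.
ISA deviation = -21 − (-11) = -10°C.
Density altitude = 13000 + 120 × (-10) = 11800 ft.

11800 ft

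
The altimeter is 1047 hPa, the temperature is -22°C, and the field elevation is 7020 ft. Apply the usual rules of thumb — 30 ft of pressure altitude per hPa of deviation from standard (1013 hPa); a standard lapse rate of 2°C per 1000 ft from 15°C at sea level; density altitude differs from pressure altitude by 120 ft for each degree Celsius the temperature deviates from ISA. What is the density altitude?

Pressure altitude = 7020 + (1013 − 1047) × 30 = 7020 + (-1020) = 6000 ft.
ISA temperature at 6000 ft = 15 − 2 × (6000/1000) = 3°C.
ISA deviation = -22 − 3 = -25°C.
Density altitude = 6000 + 120 × (-25) = 3000 ft.

3000 ft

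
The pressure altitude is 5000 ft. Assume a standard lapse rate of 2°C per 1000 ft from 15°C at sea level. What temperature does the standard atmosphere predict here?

5°C

ISA temperature = 15 − 2 × (5000/1000) = 15 − 10 = 5°C.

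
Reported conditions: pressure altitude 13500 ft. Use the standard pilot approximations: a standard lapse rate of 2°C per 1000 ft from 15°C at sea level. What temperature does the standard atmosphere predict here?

ISA temperature = 15 − 2 × (13500/1000) = 15 − 27 = -12°C.

-12°C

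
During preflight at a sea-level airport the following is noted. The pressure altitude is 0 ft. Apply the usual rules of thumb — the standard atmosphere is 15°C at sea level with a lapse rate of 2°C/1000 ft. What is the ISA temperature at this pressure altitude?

15°C

ISA temperature = 15 − 2 × (0/1000) = 15 − 0 = 15°C.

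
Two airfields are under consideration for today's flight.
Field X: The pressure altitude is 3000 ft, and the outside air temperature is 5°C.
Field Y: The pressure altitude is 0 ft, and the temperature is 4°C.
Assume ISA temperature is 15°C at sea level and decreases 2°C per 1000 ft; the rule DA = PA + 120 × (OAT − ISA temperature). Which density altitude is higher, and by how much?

Field X: ISA temp = 9°C, deviation -4°C, DA = 3000 + 120 × (-4) = 2520 ft.
Field Y: ISA temp = 15°C, deviation -11°C, DA = 0 + 120 × (-11) = -1320 ft.
Field X is higher by 2520 − (-1320) = 3840 ft.

Field X by 3840 ft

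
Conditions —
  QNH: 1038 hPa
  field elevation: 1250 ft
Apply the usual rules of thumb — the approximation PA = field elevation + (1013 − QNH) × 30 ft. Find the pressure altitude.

500 ft

Pressure correction = (1013 − 1038) × 30 = -750 ft.
Pressure altitude = 1250 + (-750) = 500 ft.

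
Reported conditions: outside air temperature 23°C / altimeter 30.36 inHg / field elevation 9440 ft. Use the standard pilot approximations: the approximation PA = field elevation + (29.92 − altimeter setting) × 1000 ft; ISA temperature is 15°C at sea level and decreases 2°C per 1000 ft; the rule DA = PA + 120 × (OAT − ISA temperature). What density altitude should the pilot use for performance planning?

Pressure altitude = 9440 + (29.92 − 30.36) × 1000 = 9440 + (-440) = 9000 ft.
ISA temperature at 9000 ft = 15 − 2 × (9000/1000) = -3°C.
ISA deviation = 23 − (-3) = +26°C.
Density altitude = 9000 + 120 × (26) = 12120 ft.

12120 ft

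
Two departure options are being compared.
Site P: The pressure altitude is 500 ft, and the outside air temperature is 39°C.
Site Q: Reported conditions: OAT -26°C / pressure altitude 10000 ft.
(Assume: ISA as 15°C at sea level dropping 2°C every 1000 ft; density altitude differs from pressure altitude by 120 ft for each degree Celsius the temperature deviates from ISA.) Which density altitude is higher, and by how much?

Site P: ISA temp = 14°C, deviation +25°C, DA = 500 + 120 × 25 = 3500 ft.
Site Q: ISA temp = -5°C, deviation -21°C, DA = 10000 + 120 × (-21) = 7480 ft.
Site Q is higher by 7480 − 3500 = 3980 ft.

Site Q by 3980 ft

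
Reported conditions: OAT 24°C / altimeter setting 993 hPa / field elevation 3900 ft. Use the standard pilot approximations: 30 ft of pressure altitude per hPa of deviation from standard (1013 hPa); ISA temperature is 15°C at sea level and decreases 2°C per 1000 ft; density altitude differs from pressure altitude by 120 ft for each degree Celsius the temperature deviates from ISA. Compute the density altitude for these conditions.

6660 ft

Pressure altitude = 3900 + (1013 − 993) × 30 = 3900 + (+600) = 4500 ft.
ISA temperature at 4500 ft = 15 − 2 × (4500/1000) = 6°C.
ISA deviation = 24 − 6 = +18°C.
Density altitude = 4500 + 120 × (18) = 6660 ft.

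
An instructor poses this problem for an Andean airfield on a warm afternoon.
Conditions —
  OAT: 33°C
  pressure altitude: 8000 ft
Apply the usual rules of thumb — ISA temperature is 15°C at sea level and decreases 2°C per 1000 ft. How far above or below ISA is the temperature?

ISA+34°C

ISA temperature at 8000 ft = 15 − 2 × (8000/1000) = -1°C.
Deviation = OAT − ISA = 33 − (-1) = +34°C.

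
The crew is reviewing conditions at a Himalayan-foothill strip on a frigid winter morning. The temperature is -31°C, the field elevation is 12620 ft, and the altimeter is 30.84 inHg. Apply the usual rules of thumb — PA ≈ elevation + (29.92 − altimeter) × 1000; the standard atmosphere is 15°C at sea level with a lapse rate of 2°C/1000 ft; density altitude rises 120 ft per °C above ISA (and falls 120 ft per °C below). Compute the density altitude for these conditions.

8988 ft

Pressure altitude = 12620 + (29.92 − 30.84) × 1000 = 12620 + (-920) = 11700 ft.
ISA temperature at 11700 ft = 15 − 2 × (11700/1000) = -8.4°C.
ISA deviation = -31 − (-8.4) = -22.6°C.
Density altitude = 11700 + 120 × (-22.6) = 8988 ft.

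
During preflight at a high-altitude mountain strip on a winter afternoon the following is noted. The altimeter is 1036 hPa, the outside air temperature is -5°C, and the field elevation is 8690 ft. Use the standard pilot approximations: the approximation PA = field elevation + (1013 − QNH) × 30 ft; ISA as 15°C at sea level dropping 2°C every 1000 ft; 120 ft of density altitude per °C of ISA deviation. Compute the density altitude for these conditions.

Pressure altitude = 8690 + (1013 − 1036) × 30 = 8690 + (-690) = 8000 ft.
ISA temperature at 8000 ft = 15 − 2 × (8000/1000) = -1°C.
ISA deviation = -5 − (-1) = -4°C.
Density altitude = 8000 + 120 × (-4) = 7520 ft.

7520 ft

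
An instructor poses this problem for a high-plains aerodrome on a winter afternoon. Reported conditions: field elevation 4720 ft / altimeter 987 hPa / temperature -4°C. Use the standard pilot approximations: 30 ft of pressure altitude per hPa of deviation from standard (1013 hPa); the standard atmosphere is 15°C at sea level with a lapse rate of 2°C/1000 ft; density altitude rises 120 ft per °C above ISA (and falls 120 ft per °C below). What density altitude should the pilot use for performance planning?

Pressure altitude = 4720 + (1013 − 987) × 30 = 4720 + (+780) = 5500 ft.
ISA temperature at 5500 ft = 15 − 2 × (5500/1000) = 4°C.
ISA deviation = -4 − 4 = -8°C.
Density altitude = 5500 + 120 × (-8) = 4540 ft.

4540 ft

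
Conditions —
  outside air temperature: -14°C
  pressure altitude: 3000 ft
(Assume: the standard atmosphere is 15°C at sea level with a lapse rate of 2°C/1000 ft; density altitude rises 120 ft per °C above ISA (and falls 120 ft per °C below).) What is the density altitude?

ISA temperature at 3000 ft = 15 − 2 × (3000/1000) = 9°C.
ISA deviation = -14 − 9 = -23°C.
Density altitude = 3000 + 120 × (-23) = 3000 + (-2760) = 240 ft.

240 ft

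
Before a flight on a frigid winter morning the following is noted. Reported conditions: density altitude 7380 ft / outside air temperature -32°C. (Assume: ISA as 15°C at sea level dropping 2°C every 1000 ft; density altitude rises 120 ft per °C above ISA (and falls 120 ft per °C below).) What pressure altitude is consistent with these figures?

10500 ft

DA = PA + 120 × (OAT − (15 − 2·PA/1000)) = PA + 120·OAT − 1800 + 0.24·PA = 1.24·PA + 120·OAT − 1800.
So 1.24·PA = 7380 − 120 × (-32) + 1800 = 13020.
PA = 13020 / 1.24 = 10500 ft.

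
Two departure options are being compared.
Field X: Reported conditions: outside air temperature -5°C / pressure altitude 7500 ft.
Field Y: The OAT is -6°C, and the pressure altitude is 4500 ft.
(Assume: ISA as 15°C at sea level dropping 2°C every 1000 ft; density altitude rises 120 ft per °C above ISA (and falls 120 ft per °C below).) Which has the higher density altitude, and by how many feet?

Field X: ISA temp = 0°C, deviation -5°C, DA = 7500 + 120 × (-5) = 6900 ft.
Field Y: ISA temp = 6°C, deviation -12°C, DA = 4500 + 120 × (-12) = 3060 ft.
Field X is higher by 6900 − 3060 = 3840 ft.

Field X by 3840 ft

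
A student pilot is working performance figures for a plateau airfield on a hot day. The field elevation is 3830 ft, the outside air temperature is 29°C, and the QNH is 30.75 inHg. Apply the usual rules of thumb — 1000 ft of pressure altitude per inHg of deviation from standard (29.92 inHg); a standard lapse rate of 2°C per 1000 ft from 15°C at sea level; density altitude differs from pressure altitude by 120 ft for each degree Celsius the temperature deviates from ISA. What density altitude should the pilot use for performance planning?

5400 ft

Pressure altitude = 3830 + (29.92 − 30.75) × 1000 = 3830 + (-830) = 3000 ft.
ISA temperature at 3000 ft = 15 − 2 × (3000/1000) = 9°C.
ISA deviation = 29 − 9 = +20°C.
Density altitude = 3000 + 120 × (20) = 5400 ft.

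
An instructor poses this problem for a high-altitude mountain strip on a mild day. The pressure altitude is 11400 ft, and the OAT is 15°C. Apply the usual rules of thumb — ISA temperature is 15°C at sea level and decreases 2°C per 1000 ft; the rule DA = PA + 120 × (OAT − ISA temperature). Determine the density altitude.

ISA temperature at 11400 ft = 15 − 2 × (11400/1000) = -7.8°C.
ISA deviation = 15 − (-7.8) = +22.8°C.
Density altitude = 11400 + 120 × (22.8) = 11400 + (+2736) = 14136 ft.

14136 ft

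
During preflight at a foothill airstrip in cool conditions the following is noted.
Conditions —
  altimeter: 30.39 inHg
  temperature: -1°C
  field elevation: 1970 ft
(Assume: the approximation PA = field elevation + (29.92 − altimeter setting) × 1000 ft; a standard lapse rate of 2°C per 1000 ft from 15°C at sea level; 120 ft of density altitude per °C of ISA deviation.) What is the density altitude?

Pressure altitude = 1970 + (29.92 − 30.39) × 1000 = 1970 + (-470) = 1500 ft.
ISA temperature at 1500 ft = 15 − 2 × (1500/1000) = 12°C.
ISA deviation = -1 − 12 = -13°C.
Density altitude = 1500 + 120 × (-13) = -60 ft.

-60 ft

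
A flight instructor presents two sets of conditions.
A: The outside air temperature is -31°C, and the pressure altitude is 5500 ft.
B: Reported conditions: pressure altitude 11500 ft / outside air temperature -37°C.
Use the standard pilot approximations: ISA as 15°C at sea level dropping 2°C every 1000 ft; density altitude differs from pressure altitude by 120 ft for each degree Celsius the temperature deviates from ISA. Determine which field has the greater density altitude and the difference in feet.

B by 6720 ft

A: ISA temp = 4°C, deviation -35°C, DA = 5500 + 120 × (-35) = 1300 ft.
B: ISA temp = -8°C, deviation -29°C, DA = 11500 + 120 × (-29) = 8020 ft.
B is higher by 8020 − 1300 = 6720 ft.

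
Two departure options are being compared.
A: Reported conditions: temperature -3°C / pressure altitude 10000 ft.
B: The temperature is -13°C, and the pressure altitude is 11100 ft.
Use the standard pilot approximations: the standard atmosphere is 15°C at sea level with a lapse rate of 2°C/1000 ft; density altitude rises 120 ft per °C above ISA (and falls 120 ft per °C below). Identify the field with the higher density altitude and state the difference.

A: ISA temp = -5°C, deviation +2°C, DA = 10000 + 120 × 2 = 10240 ft.
B: ISA temp = -7.2°C, deviation -5.8°C, DA = 11100 + 120 × (-5.8) = 10404 ft.
B is higher by 10404 − 10240 = 164 ft.

B by 164 ft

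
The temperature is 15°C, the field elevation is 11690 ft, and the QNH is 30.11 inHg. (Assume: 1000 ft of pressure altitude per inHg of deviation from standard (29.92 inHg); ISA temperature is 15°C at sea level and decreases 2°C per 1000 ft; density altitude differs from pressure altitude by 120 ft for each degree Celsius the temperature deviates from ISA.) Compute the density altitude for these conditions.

Pressure altitude = 11690 + (29.92 − 30.11) × 1000 = 11690 + (-190) = 11500 ft.
ISA temperature at 11500 ft = 15 − 2 × (11500/1000) = -8°C.
ISA deviation = 15 − (-8) = +23°C.
Density altitude = 11500 + 120 × (23) = 14260 ft.

14260 ft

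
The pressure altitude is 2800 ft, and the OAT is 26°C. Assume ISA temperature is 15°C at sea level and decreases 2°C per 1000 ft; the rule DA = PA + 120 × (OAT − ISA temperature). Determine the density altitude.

ISA temperature at 2800 ft = 15 − 2 × (2800/1000) = 9.4°C.
ISA deviation = 26 − 9.4 = +16.6°C.
Density altitude = 2800 + 120 × (16.6) = 2800 + (+1992) = 4792 ft.

4792 ft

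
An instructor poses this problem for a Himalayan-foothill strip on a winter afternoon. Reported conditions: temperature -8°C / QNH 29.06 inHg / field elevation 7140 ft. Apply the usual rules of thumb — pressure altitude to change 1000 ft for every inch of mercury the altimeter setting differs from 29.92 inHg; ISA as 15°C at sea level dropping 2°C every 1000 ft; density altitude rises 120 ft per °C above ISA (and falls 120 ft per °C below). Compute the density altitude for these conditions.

Pressure altitude = 7140 + (29.92 − 29.06) × 1000 = 7140 + (+860) = 8000 ft.
ISA temperature at 8000 ft = 15 − 2 × (8000/1000) = -1°C.
ISA deviation = -8 − (-1) = -7°C.
Density altitude = 8000 + 120 × (-7) = 7160 ft.

7160 ft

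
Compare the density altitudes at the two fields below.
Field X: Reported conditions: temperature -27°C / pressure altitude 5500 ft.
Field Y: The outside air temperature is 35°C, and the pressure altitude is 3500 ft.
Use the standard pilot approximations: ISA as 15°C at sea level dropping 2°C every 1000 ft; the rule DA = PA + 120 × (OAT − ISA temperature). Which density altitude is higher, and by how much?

Field X: ISA temp = 4°C, deviation -31°C, DA = 5500 + 120 × (-31) = 1780 ft.
Field Y: ISA temp = 8°C, deviation +27°C, DA = 3500 + 120 × 27 = 6740 ft.
Field Y is higher by 6740 − 1780 = 4960 ft.

Field Y by 4960 ft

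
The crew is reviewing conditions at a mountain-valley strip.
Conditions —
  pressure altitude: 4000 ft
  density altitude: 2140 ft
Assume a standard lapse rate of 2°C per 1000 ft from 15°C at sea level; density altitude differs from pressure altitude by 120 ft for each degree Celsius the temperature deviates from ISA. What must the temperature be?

Density altitude − pressure altitude = 2140 − 4000 = -1860 ft.
At 120 ft/°C that is an ISA deviation of -1860/120 = -15.5°C.
ISA temperature at 4000 ft = 15 − 2 × (4000/1000) = 7°C.
OAT = ISA + deviation = 7 + (-15.5) = -8.5°C.

-8.5°C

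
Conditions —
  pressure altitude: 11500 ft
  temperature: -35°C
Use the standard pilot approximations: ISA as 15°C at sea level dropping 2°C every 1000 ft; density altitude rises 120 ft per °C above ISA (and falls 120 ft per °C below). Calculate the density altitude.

ISA temperature at 11500 ft = 15 − 2 × (11500/1000) = -8°C.
ISA deviation = -35 − (-8) = -27°C.
Density altitude = 11500 + 120 × (-27) = 11500 + (-3240) = 8260 ft.

8260 ft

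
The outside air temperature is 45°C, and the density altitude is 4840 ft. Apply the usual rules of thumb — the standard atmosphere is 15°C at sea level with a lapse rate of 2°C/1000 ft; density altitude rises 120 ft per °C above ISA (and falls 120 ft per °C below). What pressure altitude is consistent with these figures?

1000 ft

DA = PA + 120 × (OAT − (15 − 2·PA/1000)) = PA + 120·OAT − 1800 + 0.24·PA = 1.24·PA + 120·OAT − 1800.
So 1.24·PA = 4840 − 120 × 45 + 1800 = 1240.
PA = 1240 / 1.24 = 1000 ft.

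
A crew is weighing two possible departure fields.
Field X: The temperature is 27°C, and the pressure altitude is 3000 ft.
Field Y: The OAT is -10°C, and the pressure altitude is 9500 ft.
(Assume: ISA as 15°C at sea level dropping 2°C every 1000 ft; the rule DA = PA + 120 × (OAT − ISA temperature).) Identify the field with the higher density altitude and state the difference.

Field X: ISA temp = 9°C, deviation +18°C, DA = 3000 + 120 × 18 = 5160 ft.
Field Y: ISA temp = -4°C, deviation -6°C, DA = 9500 + 120 × (-6) = 8780 ft.
Field Y is higher by 8780 − 5160 = 3620 ft.

Field Y by 3620 ft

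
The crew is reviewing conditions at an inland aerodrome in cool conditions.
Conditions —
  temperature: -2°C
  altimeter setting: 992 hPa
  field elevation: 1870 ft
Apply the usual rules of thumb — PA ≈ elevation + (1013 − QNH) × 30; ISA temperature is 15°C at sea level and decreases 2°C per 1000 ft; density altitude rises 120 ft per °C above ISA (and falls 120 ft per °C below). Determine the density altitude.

Pressure altitude = 1870 + (1013 − 992) × 30 = 1870 + (+630) = 2500 ft.
ISA temperature at 2500 ft = 15 − 2 × (2500/1000) = 10°C.
ISA deviation = -2 − 10 = -12°C.
Density altitude = 2500 + 120 × (-12) = 1060 ft.

1060 ft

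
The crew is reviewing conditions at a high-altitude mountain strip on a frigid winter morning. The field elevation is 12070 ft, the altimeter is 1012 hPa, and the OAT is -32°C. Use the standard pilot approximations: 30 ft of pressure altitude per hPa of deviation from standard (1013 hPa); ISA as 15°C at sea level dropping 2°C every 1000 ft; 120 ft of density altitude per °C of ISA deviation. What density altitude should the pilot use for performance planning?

9364 ft

Pressure altitude = 12070 + (1013 − 1012) × 30 = 12070 + (+30) = 12100 ft.
ISA temperature at 12100 ft = 15 − 2 × (12100/1000) = -9.2°C.
ISA deviation = -32 − (-9.2) = -22.8°C.
Density altitude = 12100 + 120 × (-22.8) = 9364 ft.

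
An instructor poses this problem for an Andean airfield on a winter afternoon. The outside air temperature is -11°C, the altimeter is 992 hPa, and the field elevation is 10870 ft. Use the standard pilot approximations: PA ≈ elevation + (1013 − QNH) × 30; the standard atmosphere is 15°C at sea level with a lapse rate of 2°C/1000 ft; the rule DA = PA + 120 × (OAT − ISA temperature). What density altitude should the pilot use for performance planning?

Pressure altitude = 10870 + (1013 − 992) × 30 = 10870 + (+630) = 11500 ft.
ISA temperature at 11500 ft = 15 − 2 × (11500/1000) = -8°C.
ISA deviation = -11 − (-8) = -3°C.
Density altitude = 11500 + 120 × (-3) = 11140 ft.

11140 ft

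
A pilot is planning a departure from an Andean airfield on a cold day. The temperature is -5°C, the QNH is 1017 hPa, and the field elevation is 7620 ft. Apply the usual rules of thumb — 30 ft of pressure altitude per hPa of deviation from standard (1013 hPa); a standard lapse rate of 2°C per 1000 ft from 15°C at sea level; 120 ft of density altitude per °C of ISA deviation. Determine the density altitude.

6900 ft

Pressure altitude = 7620 + (1013 − 1017) × 30 = 7620 + (-120) = 7500 ft.
ISA temperature at 7500 ft = 15 − 2 × (7500/1000) = 0°C.
ISA deviation = -5 − 0 = -5°C.
Density altitude = 7500 + 120 × (-5) = 6900 ft.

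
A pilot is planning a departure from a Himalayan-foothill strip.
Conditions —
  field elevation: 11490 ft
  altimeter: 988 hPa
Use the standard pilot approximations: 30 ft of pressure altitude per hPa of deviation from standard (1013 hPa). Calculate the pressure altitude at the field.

12240 ft

Pressure correction = (1013 − 988) × 30 = +750 ft.
Pressure altitude = 11490 + (+750) = 12240 ft.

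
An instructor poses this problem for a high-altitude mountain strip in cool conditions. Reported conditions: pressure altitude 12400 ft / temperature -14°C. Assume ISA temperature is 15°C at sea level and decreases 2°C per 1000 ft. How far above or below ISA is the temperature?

ISA-4.2°C

ISA temperature at 12400 ft = 15 − 2 × (12400/1000) = -9.8°C.
Deviation = OAT − ISA = -14 − (-9.8) = -4.2°C.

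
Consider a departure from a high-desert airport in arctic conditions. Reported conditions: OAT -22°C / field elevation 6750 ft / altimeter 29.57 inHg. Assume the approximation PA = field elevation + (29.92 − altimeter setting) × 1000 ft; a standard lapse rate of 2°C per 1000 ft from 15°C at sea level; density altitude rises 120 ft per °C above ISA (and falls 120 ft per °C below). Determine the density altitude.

4364 ft

Pressure altitude = 6750 + (29.92 − 29.57) × 1000 = 6750 + (+350) = 7100 ft.
ISA temperature at 7100 ft = 15 − 2 × (7100/1000) = 0.8°C.
ISA deviation = -22 − 0.8 = -22.8°C.
Density altitude = 7100 + 120 × (-22.8) = 4364 ft.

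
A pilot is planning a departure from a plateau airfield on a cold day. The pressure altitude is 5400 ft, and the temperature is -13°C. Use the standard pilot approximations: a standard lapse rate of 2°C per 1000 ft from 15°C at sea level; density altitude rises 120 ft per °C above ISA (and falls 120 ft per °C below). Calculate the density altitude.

3336 ft

ISA temperature at 5400 ft = 15 − 2 × (5400/1000) = 4.2°C.
ISA deviation = -13 − 4.2 = -17.2°C.
Density altitude = 5400 + 120 × (-17.2) = 5400 + (-2064) = 3336 ft.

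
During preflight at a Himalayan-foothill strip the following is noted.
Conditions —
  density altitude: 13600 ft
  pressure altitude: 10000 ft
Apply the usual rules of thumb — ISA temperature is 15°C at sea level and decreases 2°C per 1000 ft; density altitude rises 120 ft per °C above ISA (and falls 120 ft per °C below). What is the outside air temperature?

25°C

Density altitude − pressure altitude = 13600 − 10000 = +3600 ft.
At 120 ft/°C that is an ISA deviation of 3600/120 = +30°C.
ISA temperature at 10000 ft = 15 − 2 × (10000/1000) = -5°C.
OAT = ISA + deviation = -5 + (+30) = 25°C.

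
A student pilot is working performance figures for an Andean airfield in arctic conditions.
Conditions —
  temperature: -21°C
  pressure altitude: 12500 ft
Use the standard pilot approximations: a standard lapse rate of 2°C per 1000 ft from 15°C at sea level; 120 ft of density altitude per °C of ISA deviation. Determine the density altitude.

ISA temperature at 12500 ft = 15 − 2 × (12500/1000) = -10°C.
ISA deviation = -21 − (-10) = -11°C.
Density altitude = 12500 + 120 × (-11) = 12500 + (-1320) = 11180 ft.

11180 ft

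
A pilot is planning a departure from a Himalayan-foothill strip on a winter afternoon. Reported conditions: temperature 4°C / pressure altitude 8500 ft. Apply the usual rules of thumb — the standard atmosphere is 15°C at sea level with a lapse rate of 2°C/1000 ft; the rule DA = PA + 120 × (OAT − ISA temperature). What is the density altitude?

9220 ft

ISA temperature at 8500 ft = 15 − 2 × (8500/1000) = -2°C.
ISA deviation = 4 − (-2) = +6°C.
Density altitude = 8500 + 120 × (6) = 8500 + (+720) = 9220 ft.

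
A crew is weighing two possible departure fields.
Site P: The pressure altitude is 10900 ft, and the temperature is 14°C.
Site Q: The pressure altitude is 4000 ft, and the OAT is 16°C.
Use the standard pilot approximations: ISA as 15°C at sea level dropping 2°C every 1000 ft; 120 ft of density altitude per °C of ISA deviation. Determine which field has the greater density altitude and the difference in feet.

Site P by 8316 ft

Site P: ISA temp = -6.8°C, deviation +20.8°C, DA = 10900 + 120 × 20.8 = 13396 ft.
Site Q: ISA temp = 7°C, deviation +9°C, DA = 4000 + 120 × 9 = 5080 ft.
Site P is higher by 13396 − 5080 = 8316 ft.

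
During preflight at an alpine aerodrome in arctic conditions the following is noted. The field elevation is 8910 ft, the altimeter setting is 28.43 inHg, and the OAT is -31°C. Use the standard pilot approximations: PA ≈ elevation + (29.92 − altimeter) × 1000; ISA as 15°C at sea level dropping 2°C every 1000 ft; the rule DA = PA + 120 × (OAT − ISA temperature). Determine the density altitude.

Pressure altitude = 8910 + (29.92 − 28.43) × 1000 = 8910 + (+1490) = 10400 ft.
ISA temperature at 10400 ft = 15 − 2 × (10400/1000) = -5.8°C.
ISA deviation = -31 − (-5.8) = -25.2°C.
Density altitude = 10400 + 120 × (-25.2) = 7376 ft.

7376 ft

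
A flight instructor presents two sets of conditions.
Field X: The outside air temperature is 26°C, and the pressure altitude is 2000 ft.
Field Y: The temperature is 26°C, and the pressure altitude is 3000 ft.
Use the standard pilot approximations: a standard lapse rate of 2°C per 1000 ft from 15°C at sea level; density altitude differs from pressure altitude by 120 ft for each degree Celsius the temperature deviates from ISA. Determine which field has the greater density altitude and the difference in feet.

Field X: ISA temp = 11°C, deviation +15°C, DA = 2000 + 120 × 15 = 3800 ft.
Field Y: ISA temp = 9°C, deviation +17°C, DA = 3000 + 120 × 17 = 5040 ft.
Field Y is higher by 5040 − 3800 = 1240 ft.

Field Y by 1240 ft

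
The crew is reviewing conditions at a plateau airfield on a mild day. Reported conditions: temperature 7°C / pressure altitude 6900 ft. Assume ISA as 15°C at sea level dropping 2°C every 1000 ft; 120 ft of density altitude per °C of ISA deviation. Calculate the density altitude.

7596 ft

ISA temperature at 6900 ft = 15 − 2 × (6900/1000) = 1.2°C.
ISA deviation = 7 − 1.2 = +5.8°C.
Density altitude = 6900 + 120 × (5.8) = 6900 + (+696) = 7596 ft.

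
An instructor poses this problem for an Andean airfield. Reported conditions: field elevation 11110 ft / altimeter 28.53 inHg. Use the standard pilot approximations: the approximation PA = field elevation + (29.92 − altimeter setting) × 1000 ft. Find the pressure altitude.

Pressure correction = (29.92 − 28.53) × 1000 = +1390 ft.
Pressure altitude = 11110 + (+1390) = 12500 ft.

12500 ft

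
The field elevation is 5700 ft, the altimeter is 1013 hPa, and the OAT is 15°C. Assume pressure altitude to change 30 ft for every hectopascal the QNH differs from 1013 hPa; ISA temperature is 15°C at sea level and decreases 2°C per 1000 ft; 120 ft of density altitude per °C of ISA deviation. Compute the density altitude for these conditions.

7068 ft

Pressure altitude = 5700 + (1013 − 1013) × 30 = 5700 + (0) = 5700 ft.
ISA temperature at 5700 ft = 15 − 2 × (5700/1000) = 3.6°C.
ISA deviation = 15 − 3.6 = +11.4°C.
Density altitude = 5700 + 120 × (11.4) = 7068 ft.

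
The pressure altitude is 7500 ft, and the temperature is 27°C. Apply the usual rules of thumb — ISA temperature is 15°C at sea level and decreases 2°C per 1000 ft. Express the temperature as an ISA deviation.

ISA temperature at 7500 ft = 15 − 2 × (7500/1000) = 0°C.
Deviation = OAT − ISA = 27 − 0 = +27°C.

ISA+27°C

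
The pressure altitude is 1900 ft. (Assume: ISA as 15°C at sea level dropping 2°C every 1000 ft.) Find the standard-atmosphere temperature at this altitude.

11.2°C

ISA temperature = 15 − 2 × (1900/1000) = 15 − 3.8 = 11.2°C.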